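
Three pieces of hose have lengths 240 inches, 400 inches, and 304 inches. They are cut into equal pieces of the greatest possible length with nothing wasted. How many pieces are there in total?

Piece length = gcd(240, 400, 304).
240 = 2^4 × 3 × 5
400 = 2^4 × 5^2
304 = 2^4 × 19
gcd(240, 400, 304) = 2^4 = 16.
Total pieces = 240/16 + 400/16 + 304/16 = 15 + 25 + 19 = 59.

59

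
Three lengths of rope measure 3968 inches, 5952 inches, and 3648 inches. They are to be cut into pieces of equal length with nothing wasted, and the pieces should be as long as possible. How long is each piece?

Each piece length must divide every original length, so the longest possible is gcd(3968, 5952, 3648).
3968 = 2^7 × 31
5952 = 2^6 × 3 × 31
3648 = 2^6 × 3 × 19
gcd(3968, 5952, 3648) = 2^6 = 64.

64 inches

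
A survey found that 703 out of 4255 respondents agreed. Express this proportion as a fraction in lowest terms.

703 = 19 × 37
4255 = 5 × 23 × 37
gcd(703, 4255) = 37.
Divide numerator and denominator by 37: 703/4255 = 19/115.

19/115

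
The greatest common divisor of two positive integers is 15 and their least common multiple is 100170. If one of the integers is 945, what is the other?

1590

For two integers, gcd × lcm = product, so the other is (15 × 100170) / 945 = 1502550 / 945 = 1590.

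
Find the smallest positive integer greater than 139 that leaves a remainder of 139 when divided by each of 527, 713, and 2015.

N − 139 must be a common multiple of 527, 713, and 2015.
527 = 17 × 31
713 = 23 × 31
2015 = 5 × 13 × 31
LCM(527, 713, 2015) = 5 × 13 × 17 × 23 × 31 = 787865.
Smallest N > 139 is LCM + 139 = 787865 + 139 = 788004.

788004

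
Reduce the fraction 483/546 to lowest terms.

23/26

483 = 3 × 7 × 23
546 = 2 × 3 × 7 × 13
gcd(483, 546) = 3 × 7 = 21.
Divide numerator and denominator by 21: 483/546 = 23/26.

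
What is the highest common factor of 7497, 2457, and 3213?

7497 = 3^2 × 7^2 × 17
2457 = 3^3 × 7 × 13
3213 = 3^3 × 7 × 17
gcd(7497, 2457, 3213) = 3^2 × 7 = 63.

63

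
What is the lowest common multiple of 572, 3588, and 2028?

513084

572 = 2^2 × 11 × 13
3588 = 2^2 × 3 × 13 × 23
2028 = 2^2 × 3 × 13^2
LCM(572, 3588, 2028) = 2^2 × 3 × 11 × 13^2 × 23 = 513084.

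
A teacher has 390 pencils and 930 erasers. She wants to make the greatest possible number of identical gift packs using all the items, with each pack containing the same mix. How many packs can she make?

By the Euclidean algorithm:
930 = 2 × 390 + 150
390 = 2 × 150 + 90
150 = 1 × 90 + 60
90 = 1 × 60 + 30
60 = 2 × 30 + 0
gcd(390, 930) = 30.

30 packs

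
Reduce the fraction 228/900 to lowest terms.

19/75

228 = 2^2 × 3 × 19
900 = 2^2 × 3^2 × 5^2
gcd(228, 900) = 2^2 × 3 = 12.
Divide numerator and denominator by 12: 228/900 = 19/75.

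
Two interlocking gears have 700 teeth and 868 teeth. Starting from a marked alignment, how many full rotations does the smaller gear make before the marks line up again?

All finish a whole number of cycles simultaneously at t = LCM of the periods.
700 = 2^2 × 5^2 × 7
868 = 2^2 × 7 × 31
LCM(700, 868) = 2^2 × 5^2 × 7 × 31 = 21700.
Rotations for period 700: 21700 / 700 = 31.

31 rotations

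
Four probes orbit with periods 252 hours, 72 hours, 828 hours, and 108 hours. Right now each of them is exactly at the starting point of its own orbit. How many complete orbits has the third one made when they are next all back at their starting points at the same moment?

All finish a whole number of cycles simultaneously at t = LCM of the periods.
252 = 2^2 × 3^2 × 7
72 = 2^3 × 3^2
828 = 2^2 × 3^2 × 23
108 = 2^2 × 3^3
LCM(252, 72, 828, 108) = 2^3 × 3^3 × 7 × 23 = 34776.
Orbits for period 828: 34776 / 828 = 42.

42 orbits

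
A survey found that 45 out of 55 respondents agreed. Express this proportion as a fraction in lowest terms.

45 = 3^2 × 5
55 = 5 × 11
gcd(45, 55) = 5.
Divide numerator and denominator by 5: 45/55 = 9/11.

9/11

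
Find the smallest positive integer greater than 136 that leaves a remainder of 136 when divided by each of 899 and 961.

28005

N − 136 must be a common multiple of 899 and 961.
899 = 29 × 31
961 = 31^2
LCM(899, 961) = 29 × 31^2 = 27869.
Smallest N > 136 is LCM + 136 = 27869 + 136 = 28005.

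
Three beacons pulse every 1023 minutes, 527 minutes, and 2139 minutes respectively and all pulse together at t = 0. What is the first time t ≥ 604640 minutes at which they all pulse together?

799986 minutes

Joint pulses occur at multiples of LCM(1023, 527, 2139).
1023 = 3 × 11 × 31
527 = 17 × 31
2139 = 3 × 23 × 31
LCM(1023, 527, 2139) = 3 × 11 × 17 × 23 × 31 = 399993.
Smallest multiple of 399993 that is ≥ 604640: ⌈604640/399993⌉ × 399993 = 2 × 399993 = 799986.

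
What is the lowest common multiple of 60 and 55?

660

60 = 2^2 × 3 × 5
55 = 5 × 11
LCM(60, 55) = 2^2 × 3 × 5 × 11 = 660.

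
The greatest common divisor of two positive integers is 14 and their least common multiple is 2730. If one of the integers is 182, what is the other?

For two integers, gcd × lcm = product, so the other is (14 × 2730) / 182 = 38220 / 182 = 210.

210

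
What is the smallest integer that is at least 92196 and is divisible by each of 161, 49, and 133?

107065

The integer must be a common multiple of 161, 49, and 133, so a multiple of their LCM.
161 = 7 × 23
49 = 7^2
133 = 7 × 19
LCM(161, 49, 133) = 7^2 × 19 × 23 = 21413.
Smallest multiple of 21413 that is ≥ 92196: ⌈92196/21413⌉ × 21413 = 5 × 21413 = 107065.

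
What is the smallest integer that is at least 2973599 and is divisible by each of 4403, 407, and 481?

The integer must be a common multiple of 4403, 407, and 481, so a multiple of their LCM.
4403 = 7 × 17 × 37
407 = 11 × 37
481 = 13 × 37
LCM(4403, 407, 481) = 7 × 11 × 13 × 17 × 37 = 629629.
Smallest multiple of 629629 that is ≥ 2973599: ⌈2973599/629629⌉ × 629629 = 5 × 629629 = 3148145.

3148145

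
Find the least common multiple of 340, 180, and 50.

340 = 2^2 × 5 × 17
180 = 2^2 × 3^2 × 5
50 = 2 × 5^2
LCM(340, 180, 50) = 2^2 × 3^2 × 5^2 × 17 = 15300.

15300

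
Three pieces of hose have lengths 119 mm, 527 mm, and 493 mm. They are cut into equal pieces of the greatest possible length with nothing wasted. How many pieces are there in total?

67

Piece length = gcd(119, 527, 493).
119 = 7 × 17
527 = 17 × 31
493 = 17 × 29
gcd(119, 527, 493) = 17.
Total pieces = 119/17 + 527/17 + 493/17 = 7 + 31 + 29 = 67.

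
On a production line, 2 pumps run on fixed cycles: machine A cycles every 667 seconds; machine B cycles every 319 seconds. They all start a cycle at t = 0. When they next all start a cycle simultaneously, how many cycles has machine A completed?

11 cycles

They are all back at their starting positions together after one LCM of the periods.
667 = 23 × 29
319 = 11 × 29
LCM(667, 319) = 11 × 23 × 29 = 7337.
Cycles for period 667: 7337 / 667 = 11.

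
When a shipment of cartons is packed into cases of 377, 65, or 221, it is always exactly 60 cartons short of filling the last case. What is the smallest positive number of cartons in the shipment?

31985

Being 60 short of a full case of size k means N ≡ −60 (mod k), i.e. N + 60 is a multiple of each size.
377 = 13 × 29
65 = 5 × 13
221 = 13 × 17
LCM(377, 65, 221) = 5 × 13 × 17 × 29 = 32045.
Smallest positive N is 32045 − 60 = 31985.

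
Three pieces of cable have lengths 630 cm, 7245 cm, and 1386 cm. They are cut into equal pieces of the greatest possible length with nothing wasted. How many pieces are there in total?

147

Piece length = gcd(630, 7245, 1386).
630 = 2 × 3^2 × 5 × 7
7245 = 3^2 × 5 × 7 × 23
1386 = 2 × 3^2 × 7 × 11
gcd(630, 7245, 1386) = 3^2 × 7 = 63.
Total pieces = 630/63 + 7245/63 + 1386/63 = 10 + 115 + 22 = 147.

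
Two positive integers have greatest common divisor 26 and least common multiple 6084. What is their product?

158184

For any two positive integers, gcd × lcm = product = 26 × 6084 = 158184.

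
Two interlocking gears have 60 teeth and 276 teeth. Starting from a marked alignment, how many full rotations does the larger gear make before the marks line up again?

5 rotations

The first common completion time is the LCM of the periods.
60 = 2^2 × 3 × 5
276 = 2^2 × 3 × 23
LCM(60, 276) = 2^2 × 3 × 5 × 23 = 1380.
Rotations for period 276: 1380 / 276 = 5.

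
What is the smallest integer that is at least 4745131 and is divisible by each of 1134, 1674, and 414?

The integer must be a common multiple of 1134, 1674, and 414, so a multiple of their LCM.
1134 = 2 × 3^4 × 7
1674 = 2 × 3^3 × 31
414 = 2 × 3^2 × 23
LCM(1134, 1674, 414) = 2 × 3^4 × 7 × 23 × 31 = 808542.
Smallest multiple of 808542 that is ≥ 4745131: ⌈4745131/808542⌉ × 808542 = 6 × 808542 = 4851252.

4851252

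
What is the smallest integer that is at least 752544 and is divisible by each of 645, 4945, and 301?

The integer must be a common multiple of 645, 4945, and 301, so a multiple of their LCM.
645 = 3 × 5 × 43
4945 = 5 × 23 × 43
301 = 7 × 43
LCM(645, 4945, 301) = 3 × 5 × 7 × 23 × 43 = 103845.
Smallest multiple of 103845 that is ≥ 752544: ⌈752544/103845⌉ × 103845 = 8 × 103845 = 830760.

830760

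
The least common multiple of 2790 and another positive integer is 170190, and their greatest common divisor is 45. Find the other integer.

gcd × lcm = product of the two integers, so the other integer is (45 × 170190) / 2790 = 2745.

2745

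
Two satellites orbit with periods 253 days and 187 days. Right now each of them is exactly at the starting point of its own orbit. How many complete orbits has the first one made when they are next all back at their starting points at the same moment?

They are all back at their starting positions together after one LCM of the periods.
253 = 11 × 23
187 = 11 × 17
LCM(253, 187) = 11 × 17 × 23 = 4301.
Orbits for period 253: 4301 / 253 = 17.

17 orbits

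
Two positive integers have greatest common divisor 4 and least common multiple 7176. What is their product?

For any two positive integers, gcd × lcm = product = 4 × 7176 = 28704.

28704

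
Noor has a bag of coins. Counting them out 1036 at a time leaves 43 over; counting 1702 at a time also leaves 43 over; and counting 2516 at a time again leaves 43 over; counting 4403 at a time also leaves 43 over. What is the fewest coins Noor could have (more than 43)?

N − 43 must be a common multiple of 1036, 1702, 2516, and 4403.
1036 = 2^2 × 7 × 37
1702 = 2 × 23 × 37
2516 = 2^2 × 17 × 37
4403 = 7 × 17 × 37
LCM(1036, 1702, 2516, 4403) = 2^2 × 7 × 17 × 23 × 37 = 405076.
Smallest N > 43 is LCM + 43 = 405076 + 43 = 405119.

405119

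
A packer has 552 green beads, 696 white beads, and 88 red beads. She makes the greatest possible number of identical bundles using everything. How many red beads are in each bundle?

11

Number of bundles = gcd(552, 696, 88).
552 = 2^3 × 3 × 23
696 = 2^3 × 3 × 29
88 = 2^3 × 11
gcd(552, 696, 88) = 2^3 = 8.
red beads per bundle = 88 / 8 = 11.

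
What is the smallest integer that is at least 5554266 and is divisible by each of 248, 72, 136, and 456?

5767488

The integer must be a common multiple of 248, 72, 136, and 456, so a multiple of their LCM.
248 = 2^3 × 31
72 = 2^3 × 3^2
136 = 2^3 × 17
456 = 2^3 × 3 × 19
LCM(248, 72, 136, 456) = 2^3 × 3^2 × 17 × 19 × 31 = 720936.
Smallest multiple of 720936 that is ≥ 5554266: ⌈5554266/720936⌉ × 720936 = 8 × 720936 = 5767488.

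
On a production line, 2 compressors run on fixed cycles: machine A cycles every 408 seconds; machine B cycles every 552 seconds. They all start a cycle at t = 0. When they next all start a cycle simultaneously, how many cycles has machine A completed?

23 cycles

All finish a whole number of cycles simultaneously at t = LCM of the periods.
408 = 2^3 × 3 × 17
552 = 2^3 × 3 × 23
LCM(408, 552) = 2^3 × 3 × 17 × 23 = 9384.
Cycles for period 408: 9384 / 408 = 23.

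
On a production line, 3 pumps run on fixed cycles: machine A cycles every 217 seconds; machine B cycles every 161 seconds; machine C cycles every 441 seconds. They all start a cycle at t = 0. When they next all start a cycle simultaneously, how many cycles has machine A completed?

The first common completion time is the LCM of the periods.
217 = 7 × 31
161 = 7 × 23
441 = 3^2 × 7^2
LCM(217, 161, 441) = 3^2 × 7^2 × 23 × 31 = 314433.
Cycles for period 217: 314433 / 217 = 1449.

1449 cycles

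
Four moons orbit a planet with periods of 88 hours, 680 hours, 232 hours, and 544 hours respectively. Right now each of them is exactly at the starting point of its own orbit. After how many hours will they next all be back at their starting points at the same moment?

867680 hours

We need the least common multiple of the intervals.
88 = 2^3 × 11
680 = 2^3 × 5 × 17
232 = 2^3 × 29
544 = 2^5 × 17
LCM(88, 680, 232, 544) = 2^5 × 5 × 11 × 17 × 29 = 867680.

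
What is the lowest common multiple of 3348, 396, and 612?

3348 = 2^2 × 3^3 × 31
396 = 2^2 × 3^2 × 11
612 = 2^2 × 3^2 × 17
LCM(3348, 396, 612) = 2^2 × 3^3 × 11 × 17 × 31 = 626076.

626076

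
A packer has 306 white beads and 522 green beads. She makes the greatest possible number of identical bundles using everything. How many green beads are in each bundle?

Number of bundles = gcd(306, 522).
306 = 2 × 3^2 × 17
522 = 2 × 3^2 × 29
gcd(306, 522) = 2 × 3^2 = 18.
green beads per bundle = 522 / 18 = 29.

29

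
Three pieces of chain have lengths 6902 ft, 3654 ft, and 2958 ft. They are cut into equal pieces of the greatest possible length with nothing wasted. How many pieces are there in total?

Piece length = gcd(6902, 3654, 2958).
6902 = 2 × 7 × 17 × 29
3654 = 2 × 3^2 × 7 × 29
2958 = 2 × 3 × 17 × 29
gcd(6902, 3654, 2958) = 2 × 29 = 58.
Total pieces = 6902/58 + 3654/58 + 2958/58 = 119 + 63 + 51 = 233.

233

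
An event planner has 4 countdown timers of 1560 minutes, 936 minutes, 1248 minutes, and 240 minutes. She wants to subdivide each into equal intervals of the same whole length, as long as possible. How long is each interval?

24 minutes

The interval must divide each timer length; the longest such is the gcd.
1560 = 2^3 × 3 × 5 × 13
936 = 2^3 × 3^2 × 13
1248 = 2^5 × 3 × 13
240 = 2^4 × 3 × 5
gcd(1560, 936, 1248, 240) = 2^3 × 3 = 24.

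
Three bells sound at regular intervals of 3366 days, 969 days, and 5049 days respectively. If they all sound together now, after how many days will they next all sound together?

We need the least common multiple of the intervals.
3366 = 2 × 3^2 × 11 × 17
969 = 3 × 17 × 19
5049 = 3^3 × 11 × 17
LCM(3366, 969, 5049) = 2 × 3^3 × 11 × 17 × 19 = 191862.

191862 days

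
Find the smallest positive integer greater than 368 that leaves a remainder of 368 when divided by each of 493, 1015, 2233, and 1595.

190173

N − 368 must be a common multiple of 493, 1015, 2233, and 1595.
493 = 17 × 29
1015 = 5 × 7 × 29
2233 = 7 × 11 × 29
1595 = 5 × 11 × 29
LCM(493, 1015, 2233, 1595) = 5 × 7 × 11 × 17 × 29 = 189805.
Smallest N > 368 is LCM + 368 = 189805 + 368 = 190173.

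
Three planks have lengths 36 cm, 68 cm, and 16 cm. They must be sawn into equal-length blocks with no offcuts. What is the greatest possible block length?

This is the greatest common divisor of 36, 68, and 16.
36 = 2^2 × 3^2
68 = 2^2 × 17
16 = 2^4
gcd(36, 68, 16) = 2^2 = 4.

4 cm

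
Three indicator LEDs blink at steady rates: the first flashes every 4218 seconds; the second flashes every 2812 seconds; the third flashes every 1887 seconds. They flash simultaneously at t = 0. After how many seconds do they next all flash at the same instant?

They coincide at every common multiple of the periods; the first is the LCM.
4218 = 2 × 3 × 19 × 37
2812 = 2^2 × 19 × 37
1887 = 3 × 17 × 37
LCM(4218, 2812, 1887) = 2^2 × 3 × 17 × 19 × 37 = 143412.

143412 seconds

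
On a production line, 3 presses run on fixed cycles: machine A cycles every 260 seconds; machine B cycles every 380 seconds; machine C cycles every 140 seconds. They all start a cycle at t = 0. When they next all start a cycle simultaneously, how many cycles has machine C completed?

They are all back at their starting positions together after one LCM of the periods.
260 = 2^2 × 5 × 13
380 = 2^2 × 5 × 19
140 = 2^2 × 5 × 7
LCM(260, 380, 140) = 2^2 × 5 × 7 × 13 × 19 = 34580.
Cycles for period 140: 34580 / 140 = 247.

247 cycles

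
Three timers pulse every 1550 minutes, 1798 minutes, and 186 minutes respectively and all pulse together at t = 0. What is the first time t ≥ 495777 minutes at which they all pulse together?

Joint pulses occur at multiples of LCM(1550, 1798, 186).
1550 = 2 × 5^2 × 31
1798 = 2 × 29 × 31
186 = 2 × 3 × 31
LCM(1550, 1798, 186) = 2 × 3 × 5^2 × 29 × 31 = 134850.
Smallest multiple of 134850 that is ≥ 495777: ⌈495777/134850⌉ × 134850 = 4 × 134850 = 539400.

539400 minutes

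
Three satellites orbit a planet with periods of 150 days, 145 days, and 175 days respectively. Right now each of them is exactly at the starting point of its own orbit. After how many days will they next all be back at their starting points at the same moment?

The first simultaneous occurrence is after LCM of the individual periods.
150 = 2 × 3 × 5^2
145 = 5 × 29
175 = 5^2 × 7
LCM(150, 145, 175) = 2 × 3 × 5^2 × 7 × 29 = 30450.

30450 days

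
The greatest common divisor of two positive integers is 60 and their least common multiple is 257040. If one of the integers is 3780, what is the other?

4080

For two integers, gcd × lcm = product, so the other is (60 × 257040) / 3780 = 15422400 / 3780 = 4080.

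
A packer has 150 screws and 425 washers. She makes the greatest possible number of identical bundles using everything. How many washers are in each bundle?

Number of bundles = gcd(150, 425).
150 = 2 × 3 × 5^2
425 = 5^2 × 17
gcd(150, 425) = 5^2 = 25.
washers per bundle = 425 / 25 = 17.

17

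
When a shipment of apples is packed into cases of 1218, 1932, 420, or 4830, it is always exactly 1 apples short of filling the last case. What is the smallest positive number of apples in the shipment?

Being 1 short of a full case of size k means N ≡ −1 (mod k), i.e. N + 1 is a multiple of each size.
1218 = 2 × 3 × 7 × 29
1932 = 2^2 × 3 × 7 × 23
420 = 2^2 × 3 × 5 × 7
4830 = 2 × 3 × 5 × 7 × 23
LCM(1218, 1932, 420, 4830) = 2^2 × 3 × 5 × 7 × 23 × 29 = 280140.
Smallest positive N is 280140 − 1 = 280139.

280139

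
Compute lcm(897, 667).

26013

897 = 3 × 13 × 23
667 = 23 × 29
LCM(897, 667) = 3 × 13 × 23 × 29 = 26013.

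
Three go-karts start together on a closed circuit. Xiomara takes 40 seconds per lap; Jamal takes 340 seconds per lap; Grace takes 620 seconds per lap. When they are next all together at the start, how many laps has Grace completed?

34 laps

The first common completion time is the LCM of the periods.
40 = 2^3 × 5
340 = 2^2 × 5 × 17
620 = 2^2 × 5 × 31
LCM(40, 340, 620) = 2^3 × 5 × 17 × 31 = 21080.
Laps for period 620: 21080 / 620 = 34.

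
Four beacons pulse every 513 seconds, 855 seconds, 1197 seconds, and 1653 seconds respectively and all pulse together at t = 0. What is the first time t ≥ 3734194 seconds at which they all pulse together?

Joint pulses occur at multiples of LCM(513, 855, 1197, 1653).
513 = 3^3 × 19
855 = 3^2 × 5 × 19
1197 = 3^2 × 7 × 19
1653 = 3 × 19 × 29
LCM(513, 855, 1197, 1653) = 3^3 × 5 × 7 × 19 × 29 = 520695.
Smallest multiple of 520695 that is ≥ 3734194: ⌈3734194/520695⌉ × 520695 = 8 × 520695 = 4165560.

4165560 seconds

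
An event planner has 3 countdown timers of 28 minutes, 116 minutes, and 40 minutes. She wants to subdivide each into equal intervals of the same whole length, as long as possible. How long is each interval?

The interval must divide each timer length; the longest such is the gcd.
28 = 2^2 × 7
116 = 2^2 × 29
40 = 2^3 × 5
gcd(28, 116, 40) = 2^2 = 4.

4 minutes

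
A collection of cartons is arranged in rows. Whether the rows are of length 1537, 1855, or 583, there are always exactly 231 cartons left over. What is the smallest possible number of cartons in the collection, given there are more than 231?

N − 231 must be a common multiple of 1537, 1855, and 583.
1537 = 29 × 53
1855 = 5 × 7 × 53
583 = 11 × 53
LCM(1537, 1855, 583) = 5 × 7 × 11 × 29 × 53 = 591745.
Smallest N > 231 is LCM + 231 = 591745 + 231 = 591976.

591976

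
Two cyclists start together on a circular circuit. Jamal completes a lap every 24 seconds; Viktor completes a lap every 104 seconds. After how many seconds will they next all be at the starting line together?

The first simultaneous occurrence is after LCM of the individual periods.
24 = 2^3 × 3
104 = 2^3 × 13
LCM(24, 104) = 2^3 × 3 × 13 = 312.

312 seconds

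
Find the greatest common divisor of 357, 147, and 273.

21

357 = 3 × 7 × 17
147 = 3 × 7^2
273 = 3 × 7 × 13
gcd(357, 147, 273) = 3 × 7 = 21.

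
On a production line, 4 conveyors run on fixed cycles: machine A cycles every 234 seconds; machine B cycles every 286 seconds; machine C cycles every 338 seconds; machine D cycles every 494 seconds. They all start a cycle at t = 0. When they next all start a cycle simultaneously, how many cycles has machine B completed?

2223 cycles

They are all back at their starting positions together after one LCM of the periods.
234 = 2 × 3^2 × 13
286 = 2 × 11 × 13
338 = 2 × 13^2
494 = 2 × 13 × 19
LCM(234, 286, 338, 494) = 2 × 3^2 × 11 × 13^2 × 19 = 635778.
Cycles for period 286: 635778 / 286 = 2223.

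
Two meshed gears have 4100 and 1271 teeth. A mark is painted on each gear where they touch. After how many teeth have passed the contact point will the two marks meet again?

127100 teeth

We need the least common multiple of the intervals.
4100 = 2^2 × 5^2 × 41
1271 = 31 × 41
LCM(4100, 1271) = 2^2 × 5^2 × 31 × 41 = 127100.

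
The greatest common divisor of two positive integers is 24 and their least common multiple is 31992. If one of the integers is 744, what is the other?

For two integers, gcd × lcm = product, so the other is (24 × 31992) / 744 = 767808 / 744 = 1032.

1032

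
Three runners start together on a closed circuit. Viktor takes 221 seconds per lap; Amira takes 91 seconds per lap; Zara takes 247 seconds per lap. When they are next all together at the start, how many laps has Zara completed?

They are all back at their starting positions together after one LCM of the periods.
221 = 13 × 17
91 = 7 × 13
247 = 13 × 19
LCM(221, 91, 247) = 7 × 13 × 17 × 19 = 29393.
Laps for period 247: 29393 / 247 = 119.

119 laps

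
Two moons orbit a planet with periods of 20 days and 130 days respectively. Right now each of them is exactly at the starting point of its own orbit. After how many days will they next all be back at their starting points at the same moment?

260 days

They coincide at every common multiple of the periods; the first is the LCM.
20 = 2^2 × 5
130 = 2 × 5 × 13
LCM(20, 130) = 2^2 × 5 × 13 = 260.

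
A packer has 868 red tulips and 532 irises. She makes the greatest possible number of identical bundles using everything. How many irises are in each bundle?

19

Number of bundles = gcd(868, 532).
868 = 2^2 × 7 × 31
532 = 2^2 × 7 × 19
gcd(868, 532) = 2^2 × 7 = 28.
irises per bundle = 532 / 28 = 19.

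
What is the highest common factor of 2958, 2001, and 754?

2958 = 2 × 3 × 17 × 29
2001 = 3 × 23 × 29
754 = 2 × 13 × 29
gcd(2958, 2001, 754) = 29.

29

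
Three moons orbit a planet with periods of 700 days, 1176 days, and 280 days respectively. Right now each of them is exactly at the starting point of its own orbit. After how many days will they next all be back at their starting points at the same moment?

We need the least common multiple of the intervals.
700 = 2^2 × 5^2 × 7
1176 = 2^3 × 3 × 7^2
280 = 2^3 × 5 × 7
LCM(700, 1176, 280) = 2^3 × 3 × 5^2 × 7^2 = 29400.

29400 days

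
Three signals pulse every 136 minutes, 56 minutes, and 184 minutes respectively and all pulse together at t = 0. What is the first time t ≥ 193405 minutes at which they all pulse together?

Joint pulses occur at multiples of LCM(136, 56, 184).
136 = 2^3 × 17
56 = 2^3 × 7
184 = 2^3 × 23
LCM(136, 56, 184) = 2^3 × 7 × 17 × 23 = 21896.
Smallest multiple of 21896 that is ≥ 193405: ⌈193405/21896⌉ × 21896 = 9 × 21896 = 197064.

197064 minutes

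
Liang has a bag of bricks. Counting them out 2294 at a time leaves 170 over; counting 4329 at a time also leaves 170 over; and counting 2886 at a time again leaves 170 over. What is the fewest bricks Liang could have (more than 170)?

N − 170 must be a common multiple of 2294, 4329, and 2886.
2294 = 2 × 31 × 37
4329 = 3^2 × 13 × 37
2886 = 2 × 3 × 13 × 37
LCM(2294, 4329, 2886) = 2 × 3^2 × 13 × 31 × 37 = 268398.
Smallest N > 170 is LCM + 170 = 268398 + 170 = 268568.

268568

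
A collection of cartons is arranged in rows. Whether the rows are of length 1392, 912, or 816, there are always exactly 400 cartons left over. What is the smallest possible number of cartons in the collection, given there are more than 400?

450016

N − 400 must be a common multiple of 1392, 912, and 816.
1392 = 2^4 × 3 × 29
912 = 2^4 × 3 × 19
816 = 2^4 × 3 × 17
LCM(1392, 912, 816) = 2^4 × 3 × 17 × 19 × 29 = 449616.
Smallest N > 400 is LCM + 400 = 449616 + 400 = 450016.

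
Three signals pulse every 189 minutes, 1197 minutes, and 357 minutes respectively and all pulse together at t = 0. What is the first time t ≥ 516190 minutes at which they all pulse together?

549423 minutes

Joint pulses occur at multiples of LCM(189, 1197, 357).
189 = 3^3 × 7
1197 = 3^2 × 7 × 19
357 = 3 × 7 × 17
LCM(189, 1197, 357) = 3^3 × 7 × 17 × 19 = 61047.
Smallest multiple of 61047 that is ≥ 516190: ⌈516190/61047⌉ × 61047 = 9 × 61047 = 549423.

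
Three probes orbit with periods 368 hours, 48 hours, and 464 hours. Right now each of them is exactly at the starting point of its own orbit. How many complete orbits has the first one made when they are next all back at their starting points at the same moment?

All finish a whole number of cycles simultaneously at t = LCM of the periods.
368 = 2^4 × 23
48 = 2^4 × 3
464 = 2^4 × 29
LCM(368, 48, 464) = 2^4 × 3 × 23 × 29 = 32016.
Orbits for period 368: 32016 / 368 = 87.

87 orbits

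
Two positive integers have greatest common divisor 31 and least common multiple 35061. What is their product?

1086891

For any two positive integers, gcd × lcm = product = 31 × 35061 = 1086891.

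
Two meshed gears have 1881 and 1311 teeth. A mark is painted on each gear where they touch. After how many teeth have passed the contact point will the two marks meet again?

We need the least common multiple of the intervals.
1881 = 3^2 × 11 × 19
1311 = 3 × 19 × 23
LCM(1881, 1311) = 3^2 × 11 × 19 × 23 = 43263.

43263 teeth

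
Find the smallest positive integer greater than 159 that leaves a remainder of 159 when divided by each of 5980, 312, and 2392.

36039

N − 159 must be a common multiple of 5980, 312, and 2392.
5980 = 2^2 × 5 × 13 × 23
312 = 2^3 × 3 × 13
2392 = 2^3 × 13 × 23
LCM(5980, 312, 2392) = 2^3 × 3 × 5 × 13 × 23 = 35880.
Smallest N > 159 is LCM + 159 = 35880 + 159 = 36039.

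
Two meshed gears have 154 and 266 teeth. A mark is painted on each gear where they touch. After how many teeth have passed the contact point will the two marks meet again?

2926 teeth

They coincide at every common multiple of the periods; the first is the LCM.
154 = 2 × 7 × 11
266 = 2 × 7 × 19
LCM(154, 266) = 2 × 7 × 11 × 19 = 2926.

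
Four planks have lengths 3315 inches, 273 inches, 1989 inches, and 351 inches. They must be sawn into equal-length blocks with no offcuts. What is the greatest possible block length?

39 inches

This is the greatest common divisor of 3315, 273, 1989, and 351.
3315 = 3 × 5 × 13 × 17
273 = 3 × 7 × 13
1989 = 3^2 × 13 × 17
351 = 3^3 × 13
gcd(3315, 273, 1989, 351) = 3 × 13 = 39.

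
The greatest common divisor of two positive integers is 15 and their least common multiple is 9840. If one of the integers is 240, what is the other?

For two integers, gcd × lcm = product, so the other is (15 × 9840) / 240 = 147600 / 240 = 615.

615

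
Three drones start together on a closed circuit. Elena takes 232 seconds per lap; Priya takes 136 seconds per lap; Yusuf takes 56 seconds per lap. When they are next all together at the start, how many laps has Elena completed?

119 laps

All finish a whole number of cycles simultaneously at t = LCM of the periods.
232 = 2^3 × 29
136 = 2^3 × 17
56 = 2^3 × 7
LCM(232, 136, 56) = 2^3 × 7 × 17 × 29 = 27608.
Laps for period 232: 27608 / 232 = 119.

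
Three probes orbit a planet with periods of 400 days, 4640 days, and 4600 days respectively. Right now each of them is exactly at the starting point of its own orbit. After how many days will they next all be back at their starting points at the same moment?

The first simultaneous occurrence is after LCM of the individual periods.
400 = 2^4 × 5^2
4640 = 2^5 × 5 × 29
4600 = 2^3 × 5^2 × 23
LCM(400, 4640, 4600) = 2^5 × 5^2 × 23 × 29 = 533600.

533600 days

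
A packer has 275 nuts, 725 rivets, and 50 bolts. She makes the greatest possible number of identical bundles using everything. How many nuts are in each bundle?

Number of bundles = gcd(275, 725, 50).
275 = 5^2 × 11
725 = 5^2 × 29
50 = 2 × 5^2
gcd(275, 725, 50) = 5^2 = 25.
nuts per bundle = 275 / 25 = 11.

11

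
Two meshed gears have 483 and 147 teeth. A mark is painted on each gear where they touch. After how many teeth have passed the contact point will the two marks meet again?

3381 teeth

We need the least common multiple of the intervals.
483 = 3 × 7 × 23
147 = 3 × 7^2
LCM(483, 147) = 3 × 7^2 × 23 = 3381.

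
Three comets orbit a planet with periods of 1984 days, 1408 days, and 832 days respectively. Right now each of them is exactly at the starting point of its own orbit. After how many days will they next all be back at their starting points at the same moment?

We need the least common multiple of the intervals.
1984 = 2^6 × 31
1408 = 2^7 × 11
832 = 2^6 × 13
LCM(1984, 1408, 832) = 2^7 × 11 × 13 × 31 = 567424.

567424 days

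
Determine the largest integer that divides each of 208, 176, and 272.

16

208 = 2^4 × 13
176 = 2^4 × 11
272 = 2^4 × 17
gcd(208, 176, 272) = 2^4 = 16.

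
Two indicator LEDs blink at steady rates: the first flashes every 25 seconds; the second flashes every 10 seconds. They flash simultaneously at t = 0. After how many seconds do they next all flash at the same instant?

50 seconds

The first simultaneous occurrence is after LCM of the individual periods.
25 = 5^2
10 = 2 × 5
LCM(25, 10) = 2 × 5^2 = 50.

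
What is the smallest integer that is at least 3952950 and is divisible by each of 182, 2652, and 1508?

4306848

The integer must be a common multiple of 182, 2652, and 1508, so a multiple of their LCM.
182 = 2 × 7 × 13
2652 = 2^2 × 3 × 13 × 17
1508 = 2^2 × 13 × 29
LCM(182, 2652, 1508) = 2^2 × 3 × 7 × 13 × 17 × 29 = 538356.
Smallest multiple of 538356 that is ≥ 3952950: ⌈3952950/538356⌉ × 538356 = 8 × 538356 = 4306848.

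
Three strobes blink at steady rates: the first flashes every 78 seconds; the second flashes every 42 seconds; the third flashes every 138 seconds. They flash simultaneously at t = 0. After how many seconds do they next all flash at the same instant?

12558 seconds

We need the least common multiple of the intervals.
78 = 2 × 3 × 13
42 = 2 × 3 × 7
138 = 2 × 3 × 23
LCM(78, 42, 138) = 2 × 3 × 7 × 13 × 23 = 12558.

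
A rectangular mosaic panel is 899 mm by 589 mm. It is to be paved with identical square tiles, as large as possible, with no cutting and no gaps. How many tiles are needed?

551

Tile side = gcd(899, 589).
899 = 29 × 31
589 = 19 × 31
gcd(899, 589) = 31.
Tiles: (899/31) × (589/31) = 29 × 19 = 551.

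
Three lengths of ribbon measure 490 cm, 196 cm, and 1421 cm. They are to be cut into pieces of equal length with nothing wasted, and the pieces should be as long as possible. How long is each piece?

The greatest length dividing all of 490, 196, and 1421 is their gcd.
490 = 2 × 5 × 7^2
196 = 2^2 × 7^2
1421 = 7^2 × 29
gcd(490, 196, 1421) = 7^2 = 49.

49 cm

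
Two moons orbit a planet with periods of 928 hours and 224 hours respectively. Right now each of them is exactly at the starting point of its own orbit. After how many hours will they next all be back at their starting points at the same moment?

6496 hours

We need the least common multiple of the intervals.
928 = 2^5 × 29
224 = 2^5 × 7
LCM(928, 224) = 2^5 × 7 × 29 = 6496.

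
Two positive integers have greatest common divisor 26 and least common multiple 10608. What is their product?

For any two positive integers, gcd × lcm = product = 26 × 10608 = 275808.

275808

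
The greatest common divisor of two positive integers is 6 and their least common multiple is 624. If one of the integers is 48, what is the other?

For two integers, gcd × lcm = product, so the other is (6 × 624) / 48 = 3744 / 48 = 78.

78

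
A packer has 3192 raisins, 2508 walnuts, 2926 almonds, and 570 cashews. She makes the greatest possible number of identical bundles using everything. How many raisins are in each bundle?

Number of bundles = gcd(3192, 2508, 2926, 570).
3192 = 2^3 × 3 × 7 × 19
2508 = 2^2 × 3 × 11 × 19
2926 = 2 × 7 × 11 × 19
570 = 2 × 3 × 5 × 19
gcd(3192, 2508, 2926, 570) = 2 × 19 = 38.
raisins per bundle = 3192 / 38 = 84.

84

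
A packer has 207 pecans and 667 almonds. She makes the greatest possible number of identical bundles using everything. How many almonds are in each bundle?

Number of bundles = gcd(207, 667).
207 = 3^2 × 23
667 = 23 × 29
gcd(207, 667) = 23.
almonds per bundle = 667 / 23 = 29.

29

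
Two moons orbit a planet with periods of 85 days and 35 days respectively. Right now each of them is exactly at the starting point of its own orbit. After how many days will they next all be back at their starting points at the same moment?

They coincide at every common multiple of the periods; the first is the LCM.
85 = 5 × 17
35 = 5 × 7
LCM(85, 35) = 5 × 7 × 17 = 595.

595 days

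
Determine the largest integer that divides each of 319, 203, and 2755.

319 = 11 × 29
203 = 7 × 29
2755 = 5 × 19 × 29
gcd(319, 203, 2755) = 29.

29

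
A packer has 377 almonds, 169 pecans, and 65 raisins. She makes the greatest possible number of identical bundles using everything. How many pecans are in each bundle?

Number of bundles = gcd(377, 169, 65).
377 = 13 × 29
169 = 13^2
65 = 5 × 13
gcd(377, 169, 65) = 13.
pecans per bundle = 169 / 13 = 13.

13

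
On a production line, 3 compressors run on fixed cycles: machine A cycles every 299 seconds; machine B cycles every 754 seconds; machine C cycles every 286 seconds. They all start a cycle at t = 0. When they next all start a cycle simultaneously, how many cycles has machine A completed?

All finish a whole number of cycles simultaneously at t = LCM of the periods.
299 = 13 × 23
754 = 2 × 13 × 29
286 = 2 × 11 × 13
LCM(299, 754, 286) = 2 × 11 × 13 × 23 × 29 = 190762.
Cycles for period 299: 190762 / 299 = 638.

638 cycles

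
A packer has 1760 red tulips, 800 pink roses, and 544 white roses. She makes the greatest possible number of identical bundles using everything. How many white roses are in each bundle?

Number of bundles = gcd(1760, 800, 544).
1760 = 2^5 × 5 × 11
800 = 2^5 × 5^2
544 = 2^5 × 17
gcd(1760, 800, 544) = 2^5 = 32.
white roses per bundle = 544 / 32 = 17.

17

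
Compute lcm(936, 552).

21528

936 = 2^3 × 3^2 × 13
552 = 2^3 × 3 × 23
LCM(936, 552) = 2^3 × 3^2 × 13 × 23 = 21528.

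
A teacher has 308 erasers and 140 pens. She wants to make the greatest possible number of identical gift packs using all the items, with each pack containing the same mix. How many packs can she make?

The pack count must divide each quantity, so the greatest is gcd(308, 140).
308 = 2^2 × 7 × 11
140 = 2^2 × 5 × 7
gcd(308, 140) = 2^2 × 7 = 28.

28 packs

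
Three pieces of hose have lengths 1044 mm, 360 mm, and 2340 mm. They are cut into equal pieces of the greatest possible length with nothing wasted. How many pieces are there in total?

Piece length = gcd(1044, 360, 2340).
1044 = 2^2 × 3^2 × 29
360 = 2^3 × 3^2 × 5
2340 = 2^2 × 3^2 × 5 × 13
gcd(1044, 360, 2340) = 2^2 × 3^2 = 36.
Total pieces = 1044/36 + 360/36 + 2340/36 = 29 + 10 + 65 = 104.

104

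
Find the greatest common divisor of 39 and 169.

13

39 = 3 × 13
169 = 13^2
gcd(39, 169) = 13.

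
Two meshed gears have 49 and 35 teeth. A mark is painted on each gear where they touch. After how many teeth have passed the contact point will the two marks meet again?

245 teeth

They coincide at every common multiple of the periods; the first is the LCM.
49 = 7^2
35 = 5 × 7
LCM(49, 35) = 5 × 7^2 = 245.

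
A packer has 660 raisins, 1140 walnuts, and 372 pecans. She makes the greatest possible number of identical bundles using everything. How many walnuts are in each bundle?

Number of bundles = gcd(660, 1140, 372).
660 = 2^2 × 3 × 5 × 11
1140 = 2^2 × 3 × 5 × 19
372 = 2^2 × 3 × 31
gcd(660, 1140, 372) = 2^2 × 3 = 12.
walnuts per bundle = 1140 / 12 = 95.

95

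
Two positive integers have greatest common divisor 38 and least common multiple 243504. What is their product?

9253152

For any two positive integers, gcd × lcm = product = 38 × 243504 = 9253152.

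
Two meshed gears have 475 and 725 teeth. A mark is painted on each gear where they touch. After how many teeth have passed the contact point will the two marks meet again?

We need the least common multiple of the intervals.
475 = 5^2 × 19
725 = 5^2 × 29
LCM(475, 725) = 5^2 × 19 × 29 = 13775.

13775 teeth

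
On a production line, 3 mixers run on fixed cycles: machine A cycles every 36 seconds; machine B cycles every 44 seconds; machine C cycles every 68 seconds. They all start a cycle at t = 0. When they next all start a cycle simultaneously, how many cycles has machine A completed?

187 cycles

The first common completion time is the LCM of the periods.
36 = 2^2 × 3^2
44 = 2^2 × 11
68 = 2^2 × 17
LCM(36, 44, 68) = 2^2 × 3^2 × 11 × 17 = 6732.
Cycles for period 36: 6732 / 36 = 187.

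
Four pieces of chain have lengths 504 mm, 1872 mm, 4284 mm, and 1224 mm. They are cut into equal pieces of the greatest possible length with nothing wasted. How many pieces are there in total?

219

Piece length = gcd(504, 1872, 4284, 1224).
504 = 2^3 × 3^2 × 7
1872 = 2^4 × 3^2 × 13
4284 = 2^2 × 3^2 × 7 × 17
1224 = 2^3 × 3^2 × 17
gcd(504, 1872, 4284, 1224) = 2^2 × 3^2 = 36.
Total pieces = 504/36 + 1872/36 + 4284/36 + 1224/36 = 14 + 52 + 119 + 34 = 219.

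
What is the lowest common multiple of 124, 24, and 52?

124 = 2^2 × 31
24 = 2^3 × 3
52 = 2^2 × 13
LCM(124, 24, 52) = 2^3 × 3 × 13 × 31 = 9672.

9672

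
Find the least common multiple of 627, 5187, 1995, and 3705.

285285

627 = 3 × 11 × 19
5187 = 3 × 7 × 13 × 19
1995 = 3 × 5 × 7 × 19
3705 = 3 × 5 × 13 × 19
LCM(627, 5187, 1995, 3705) = 3 × 5 × 7 × 11 × 13 × 19 = 285285.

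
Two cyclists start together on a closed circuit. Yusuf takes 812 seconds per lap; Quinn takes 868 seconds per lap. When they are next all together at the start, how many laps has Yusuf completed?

31 laps

They are all back at their starting positions together after one LCM of the periods.
812 = 2^2 × 7 × 29
868 = 2^2 × 7 × 31
LCM(812, 868) = 2^2 × 7 × 29 × 31 = 25172.
Laps for period 812: 25172 / 812 = 31.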